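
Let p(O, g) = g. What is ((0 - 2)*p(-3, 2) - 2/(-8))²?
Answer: 225/16 ≈ 14.063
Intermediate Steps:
((0 - 2)*p(-3, 2) - 2/(-8))² = ((0 - 2)*2 - 2/(-8))² = (-2*2 - 2*(-⅛))² = (-4 + ¼)² = (-15/4)² = 225/16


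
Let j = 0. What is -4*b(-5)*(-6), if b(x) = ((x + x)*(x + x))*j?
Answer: 0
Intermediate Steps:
b(x) = 0 (b(x) = ((x + x)*(x + x))*0 = ((2*x)*(2*x))*0 = (4*x²)*0 = 0)
-4*b(-5)*(-6) = -4*0*(-6) = 0*(-6) = 0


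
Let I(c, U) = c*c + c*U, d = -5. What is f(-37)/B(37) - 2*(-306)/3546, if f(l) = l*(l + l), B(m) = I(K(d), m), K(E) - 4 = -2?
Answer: 271019/7683 ≈ 35.275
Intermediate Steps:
K(E) = 2 (K(E) = 4 - 2 = 2)
I(c, U) = c**2 + U*c
B(m) = 4 + 2*m (B(m) = 2*(m + 2) = 2*(2 + m) = 4 + 2*m)
f(l) = 2*l**2 (f(l) = l*(2*l) = 2*l**2)
f(-37)/B(37) - 2*(-306)/3546 = (2*(-37)**2)/(4 + 2*37) - 2*(-306)/3546 = (2*1369)/(4 + 74) + 612*(1/3546) = 2738/78 + 34/197 = 2738*(1/78) + 34/197 = 1369/39 + 34/197 = 271019/7683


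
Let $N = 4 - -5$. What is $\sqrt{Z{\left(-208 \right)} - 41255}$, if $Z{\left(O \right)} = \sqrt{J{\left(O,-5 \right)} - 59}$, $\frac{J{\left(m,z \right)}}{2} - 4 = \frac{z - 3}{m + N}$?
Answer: $\frac{\sqrt{-1633739255 + 199 i \sqrt{2016467}}}{199} \approx 0.017566 + 203.11 i$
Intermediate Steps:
$N = 9$ ($N = 4 + 5 = 9$)
$J{\left(m,z \right)} = 8 + \frac{2 \left(-3 + z\right)}{9 + m}$ ($J{\left(m,z \right)} = 8 + 2 \frac{z - 3}{m + 9} = 8 + 2 \frac{-3 + z}{9 + m} = 8 + \frac{2 \left(-3 + z\right)}{9 + m}$)
$Z{\left(O \right)} = \sqrt{-59 + \frac{2 \left(28 + 4 O\right)}{9 + O}}$ ($Z{\left(O \right)} = \sqrt{\frac{2 \left(33 - 5 + 4 O\right)}{9 + O} - 59} = \sqrt{\frac{2 \left(28 + 4 O\right)}{9 + O} - 59} = \sqrt{-59 + \frac{2 \left(28 + 4 O\right)}{9 + O}}$)
$\sqrt{Z{\left(-208 \right)} - 41255} = \sqrt{\sqrt{\frac{-475 - -10608}{9 - 208}} - 41255} = \sqrt{\sqrt{\frac{-475 + 10608}{-199}} - 41255} = \sqrt{\sqrt{\left(- \frac{1}{199}\right) 10133} - 41255} = \sqrt{\sqrt{- \frac{10133}{199}} - 41255} = \sqrt{\frac{i \sqrt{2016467}}{199} - 41255} = \sqrt{-41255 + \frac{i \sqrt{2016467}}{199}}$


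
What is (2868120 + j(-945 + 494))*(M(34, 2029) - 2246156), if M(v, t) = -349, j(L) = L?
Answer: -6442232746845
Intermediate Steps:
(2868120 + j(-945 + 494))*(M(34, 2029) - 2246156) = (2868120 + (-945 + 494))*(-349 - 2246156) = (2868120 - 451)*(-2246505) = 2867669*(-2246505) = -6442232746845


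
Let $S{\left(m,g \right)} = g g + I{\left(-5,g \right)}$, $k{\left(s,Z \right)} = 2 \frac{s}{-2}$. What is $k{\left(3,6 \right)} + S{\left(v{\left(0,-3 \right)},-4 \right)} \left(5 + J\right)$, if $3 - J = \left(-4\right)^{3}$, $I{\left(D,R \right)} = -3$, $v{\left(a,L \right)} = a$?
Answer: $933$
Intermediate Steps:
$k{\left(s,Z \right)} = - s$ ($k{\left(s,Z \right)} = 2 s \left(- \frac{1}{2}\right) = 2 \left(- \frac{s}{2}\right) = - s$)
$S{\left(m,g \right)} = -3 + g^{2}$ ($S{\left(m,g \right)} = g g - 3 = g^{2} - 3 = -3 + g^{2}$)
$J = 67$ ($J = 3 - \left(-4\right)^{3} = 3 - -64 = 3 + 64 = 67$)
$k{\left(3,6 \right)} + S{\left(v{\left(0,-3 \right)},-4 \right)} \left(5 + J\right) = \left(-1\right) 3 + \left(-3 + \left(-4\right)^{2}\right) \left(5 + 67\right) = -3 + \left(-3 + 16\right) 72 = -3 + 13 \cdot 72 = -3 + 936 = 933$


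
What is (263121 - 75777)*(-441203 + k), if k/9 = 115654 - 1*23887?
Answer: 72071236800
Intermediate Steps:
k = 825903 (k = 9*(115654 - 1*23887) = 9*(115654 - 23887) = 9*91767 = 825903)
(263121 - 75777)*(-441203 + k) = (263121 - 75777)*(-441203 + 825903) = 187344*384700 = 72071236800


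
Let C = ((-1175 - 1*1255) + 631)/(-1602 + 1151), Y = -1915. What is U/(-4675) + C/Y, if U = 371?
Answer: -5978728/73411525 ≈ -0.081441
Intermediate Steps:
C = 1799/451 (C = ((-1175 - 1255) + 631)/(-451) = (-2430 + 631)*(-1/451) = -1799*(-1/451) = 1799/451 ≈ 3.9889)
U/(-4675) + C/Y = 371/(-4675) + (1799/451)/(-1915) = 371*(-1/4675) + (1799/451)*(-1/1915) = -371/4675 - 1799/863665 = -5978728/73411525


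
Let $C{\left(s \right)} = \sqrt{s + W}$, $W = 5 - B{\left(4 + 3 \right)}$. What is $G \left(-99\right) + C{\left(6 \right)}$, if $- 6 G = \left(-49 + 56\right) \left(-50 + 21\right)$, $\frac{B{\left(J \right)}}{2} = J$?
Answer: $- \frac{6699}{2} + i \sqrt{3} \approx -3349.5 + 1.732 i$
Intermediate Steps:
$B{\left(J \right)} = 2 J$
$G = \frac{203}{6}$ ($G = - \frac{\left(-49 + 56\right) \left(-50 + 21\right)}{6} = - \frac{7 \left(-29\right)}{6} = \left(- \frac{1}{6}\right) \left(-203\right) = \frac{203}{6} \approx 33.833$)
$W = -9$ ($W = 5 - 2 \left(4 + 3\right) = 5 - 2 \cdot 7 = 5 - 14 = -9$)
$C{\left(s \right)} = \sqrt{-9 + s}$ ($C{\left(s \right)} = \sqrt{s - 9} = \sqrt{-9 + s}$)
$G \left(-99\right) + C{\left(6 \right)} = \frac{203}{6} \left(-99\right) + \sqrt{-9 + 6} = - \frac{6699}{2} + \sqrt{-3} = - \frac{6699}{2} + i \sqrt{3}$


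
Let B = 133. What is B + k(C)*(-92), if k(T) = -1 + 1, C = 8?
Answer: 133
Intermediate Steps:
k(T) = 0
B + k(C)*(-92) = 133 + 0*(-92) = 133 + 0 = 133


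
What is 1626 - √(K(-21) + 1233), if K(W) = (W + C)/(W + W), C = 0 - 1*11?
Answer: 1626 - √544089/21 ≈ 1590.9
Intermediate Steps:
C = -11 (C = 0 - 11 = -11)
K(W) = (-11 + W)/(2*W) (K(W) = (W - 11)/(W + W) = (-11 + W)/((2*W)) = (-11 + W)*(1/(2*W)) = (-11 + W)/(2*W))
1626 - √(K(-21) + 1233) = 1626 - √((½)*(-11 - 21)/(-21) + 1233) = 1626 - √((½)*(-1/21)*(-32) + 1233) = 1626 - √(16/21 + 1233) = 1626 - √(25909/21) = 1626 - √544089/21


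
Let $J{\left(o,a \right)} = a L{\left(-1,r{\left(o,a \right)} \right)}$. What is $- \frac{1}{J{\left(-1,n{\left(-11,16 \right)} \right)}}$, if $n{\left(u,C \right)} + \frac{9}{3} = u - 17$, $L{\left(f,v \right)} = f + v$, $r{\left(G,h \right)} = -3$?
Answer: $- \frac{1}{124} \approx -0.0080645$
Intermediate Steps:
$n{\left(u,C \right)} = -20 + u$ ($n{\left(u,C \right)} = -3 + \left(u - 17\right) = -3 + \left(-17 + u\right) = -20 + u$)
$J{\left(o,a \right)} = - 4 a$ ($J{\left(o,a \right)} = a \left(-1 - 3\right) = a \left(-4\right) = - 4 a$)
$- \frac{1}{J{\left(-1,n{\left(-11,16 \right)} \right)}} = - \frac{1}{\left(-4\right) \left(-20 - 11\right)} = - \frac{1}{\left(-4\right) \left(-31\right)} = - \frac{1}{124}$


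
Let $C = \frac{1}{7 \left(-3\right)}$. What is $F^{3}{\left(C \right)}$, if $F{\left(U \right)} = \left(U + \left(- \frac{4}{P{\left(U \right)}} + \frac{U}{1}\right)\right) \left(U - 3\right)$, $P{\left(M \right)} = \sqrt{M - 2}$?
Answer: $- \frac{232970518528}{3687943203} + \frac{51610910720 i \sqrt{903}}{2517167583} \approx -63.171 + 616.13 i$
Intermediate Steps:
$P{\left(M \right)} = \sqrt{-2 + M}$
$C = - \frac{1}{21}$ ($C = \frac{1}{7} \left(- \frac{1}{3}\right) = - \frac{1}{21} \approx -0.047619$)
$F{\left(U \right)} = \left(-3 + U\right) \left(- \frac{4}{\sqrt{-2 + U}} + 2 U\right)$ ($F{\left(U \right)} = \left(U + \left(- \frac{4}{\sqrt{-2 + U}} + \frac{U}{1}\right)\right) \left(U - 3\right) = \left(U + \left(- \frac{4}{\sqrt{-2 + U}} + U 1\right)\right) \left(-3 + U\right) = \left(U + \left(- \frac{4}{\sqrt{-2 + U}} + U\right)\right) \left(-3 + U\right) = \left(U + \left(U - \frac{4}{\sqrt{-2 + U}}\right)\right) \left(-3 + U\right) = \left(- \frac{4}{\sqrt{-2 + U}} + 2 U\right) \left(-3 + U\right) = \left(-3 + U\right) \left(- \frac{4}{\sqrt{-2 + U}} + 2 U\right)$)
$F^{3}{\left(C \right)} = \left(\frac{2 \left(6 - - \frac{2}{21} - \frac{\sqrt{-2 - \frac{1}{21}} \left(-3 - \frac{1}{21}\right)}{21}\right)}{\sqrt{-2 - \frac{1}{21}}}\right)^{3} = \left(\frac{2 \left(6 + \frac{2}{21} - \frac{1}{21} \sqrt{- \frac{43}{21}} \left(- \frac{64}{21}\right)\right)}{\frac{1}{21} i \sqrt{903}}\right)^{3} = \left(2 \left(- \frac{i \sqrt{903}}{43}\right) \left(6 + \frac{2}{21} - \frac{1}{21} \frac{i \sqrt{903}}{21} \left(- \frac{64}{21}\right)\right)\right)^{3} = \left(2 \left(- \frac{i \sqrt{903}}{43}\right) \left(6 + \frac{2}{21} + \frac{64 i \sqrt{903}}{9261}\right)\right)^{3} = \left(2 \left(- \frac{i \sqrt{903}}{43}\right) \left(\frac{128}{21} + \frac{64 i \sqrt{903}}{9261}\right)\right)^{3} = \left(- \frac{2 i \sqrt{903} \left(\frac{128}{21} + \frac{64 i \sqrt{903}}{9261}\right)}{43}\right)^{3} = \frac{168 i \sqrt{903} \left(\frac{128}{21} + \frac{64 i \sqrt{903}}{9261}\right)^{3}}{1849}$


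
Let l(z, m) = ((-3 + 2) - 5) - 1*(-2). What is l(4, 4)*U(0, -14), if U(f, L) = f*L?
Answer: 0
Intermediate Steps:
U(f, L) = L*f
l(z, m) = -4 (l(z, m) = (-1 - 5) + 2 = -6 + 2 = -4)
l(4, 4)*U(0, -14) = -(-56)*0 = -4*0 = 0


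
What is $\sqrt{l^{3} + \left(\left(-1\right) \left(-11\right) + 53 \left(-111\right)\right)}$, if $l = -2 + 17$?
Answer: $i \sqrt{2497} \approx 49.97 i$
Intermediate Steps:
$l = 15$
$\sqrt{l^{3} + \left(\left(-1\right) \left(-11\right) + 53 \left(-111\right)\right)} = \sqrt{15^{3} + \left(\left(-1\right) \left(-11\right) + 53 \left(-111\right)\right)} = \sqrt{3375 + \left(11 - 5883\right)} = \sqrt{3375 - 5872} = \sqrt{-2497} = i \sqrt{2497}$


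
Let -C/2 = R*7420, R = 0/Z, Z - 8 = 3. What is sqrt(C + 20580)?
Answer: 14*sqrt(105) ≈ 143.46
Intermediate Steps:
Z = 11 (Z = 8 + 3 = 11)
R = 0 (R = 0/11 = 0*(1/11) = 0)
C = 0 (C = -0*7420 = -2*0 = 0)
sqrt(C + 20580) = sqrt(0 + 20580) = sqrt(20580) = 14*sqrt(105)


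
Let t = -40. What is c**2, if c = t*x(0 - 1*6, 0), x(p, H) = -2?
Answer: 6400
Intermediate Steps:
c = 80 (c = -40*(-2) = 80)
c**2 = 80**2 = 6400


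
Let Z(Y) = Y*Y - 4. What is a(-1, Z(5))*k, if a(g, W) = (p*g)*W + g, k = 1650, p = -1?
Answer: 33000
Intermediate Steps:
Z(Y) = -4 + Y**2 (Z(Y) = Y**2 - 4 = -4 + Y**2)
a(g, W) = g - W*g (a(g, W) = (-g)*W + g = -W*g + g = g - W*g)
a(-1, Z(5))*k = -(1 - (-4 + 5**2))*1650 = -(1 - (-4 + 25))*1650 = -(1 - 1*21)*1650 = -(1 - 21)*1650 = -1*(-20)*1650 = 20*1650 = 33000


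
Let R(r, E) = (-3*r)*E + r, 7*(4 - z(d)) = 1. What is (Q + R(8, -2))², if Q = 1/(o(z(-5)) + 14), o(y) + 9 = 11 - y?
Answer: 22724289/7225 ≈ 3145.2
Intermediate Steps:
z(d) = 27/7 (z(d) = 4 - ⅐*1 = 4 - ⅐ = 27/7)
R(r, E) = r - 3*E*r (R(r, E) = -3*E*r + r = r - 3*E*r)
o(y) = 2 - y (o(y) = -9 + (11 - y) = 2 - y)
Q = 7/85 (Q = 1/((2 - 1*27/7) + 14) = 1/((2 - 27/7) + 14) = 1/(-13/7 + 14) = 1/(85/7) = 7/85 ≈ 0.082353)
(Q + R(8, -2))² = (7/85 + 8*(1 - 3*(-2)))² = (7/85 + 8*(1 + 6))² = (7/85 + 8*7)² = (7/85 + 56)² = (4767/85)² = 22724289/7225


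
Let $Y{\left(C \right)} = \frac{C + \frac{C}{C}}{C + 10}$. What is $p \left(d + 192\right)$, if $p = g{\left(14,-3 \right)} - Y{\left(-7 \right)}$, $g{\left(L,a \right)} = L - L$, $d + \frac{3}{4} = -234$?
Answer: $- \frac{171}{2} \approx -85.5$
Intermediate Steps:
$d = - \frac{939}{4}$ ($d = - \frac{3}{4} - 234 = - \frac{939}{4} \approx -234.75$)
$g{\left(L,a \right)} = 0$
$Y{\left(C \right)} = \frac{1 + C}{10 + C}$ ($Y{\left(C \right)} = \frac{C + 1}{10 + C} = \frac{1 + C}{10 + C}$)
$p = 2$ ($p = 0 - \frac{1 - 7}{10 - 7} = 0 - \frac{1}{3} \left(-6\right) = 0 - -2 = 0 + 2 = 2$)
$p \left(d + 192\right) = 2 \left(- \frac{939}{4} + 192\right) = 2 \left(- \frac{171}{4}\right) = - \frac{171}{2}$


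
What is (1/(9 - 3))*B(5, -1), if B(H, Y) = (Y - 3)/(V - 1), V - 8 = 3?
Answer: -1/15 ≈ -0.066667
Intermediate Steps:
V = 11 (V = 8 + 3 = 11)
B(H, Y) = -3/10 + Y/10 (B(H, Y) = (Y - 3)/(11 - 1) = (-3 + Y)/10 = (-3 + Y)*(⅒) = -3/10 + Y/10)
(1/(9 - 3))*B(5, -1) = (1/(9 - 3))*(-3/10 + (⅒)*(-1)) = (1/6)*(-3/10 - ⅒) = (1*(⅙))*(-⅖) = (⅙)*(-⅖) = -1/15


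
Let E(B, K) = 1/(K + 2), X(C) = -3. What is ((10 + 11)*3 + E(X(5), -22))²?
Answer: 1585081/400 ≈ 3962.7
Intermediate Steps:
E(B, K) = 1/(2 + K)
((10 + 11)*3 + E(X(5), -22))² = ((10 + 11)*3 + 1/(2 - 22))² = (21*3 + 1/(-20))² = (63 - 1/20)² = (1259/20)² = 1585081/400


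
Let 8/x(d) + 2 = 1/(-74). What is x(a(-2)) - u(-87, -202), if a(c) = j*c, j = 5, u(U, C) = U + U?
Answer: 25334/149 ≈ 170.03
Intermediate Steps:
u(U, C) = 2*U
a(c) = 5*c
x(d) = -592/149 (x(d) = 8/(-2 + 1/(-74)) = 8/(-2 - 1/74) = 8/(-149/74) = 8*(-74/149) = -592/149)
x(a(-2)) - u(-87, -202) = -592/149 - 2*(-87) = -592/149 - 1*(-174) = -592/149 + 174 = 25334/149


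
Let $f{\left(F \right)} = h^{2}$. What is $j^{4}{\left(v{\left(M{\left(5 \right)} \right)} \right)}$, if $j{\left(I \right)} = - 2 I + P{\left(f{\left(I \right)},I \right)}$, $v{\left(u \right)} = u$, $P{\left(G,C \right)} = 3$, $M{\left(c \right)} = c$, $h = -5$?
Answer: $2401$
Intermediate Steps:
$f{\left(F \right)} = 25$ ($f{\left(F \right)} = \left(-5\right)^{2} = 25$)
$j{\left(I \right)} = 3 - 2 I$ ($j{\left(I \right)} = - 2 I + 3 = 3 - 2 I$)
$j^{4}{\left(v{\left(M{\left(5 \right)} \right)} \right)} = \left(3 - 10\right)^{4} = \left(-7\right)^{4} = 2401$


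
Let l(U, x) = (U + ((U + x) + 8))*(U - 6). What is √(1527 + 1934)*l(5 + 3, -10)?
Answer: 28*√3461 ≈ 1647.2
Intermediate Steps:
l(U, x) = (-6 + U)*(8 + x + 2*U) (l(U, x) = (U + (8 + U + x))*(-6 + U) = (8 + x + 2*U)*(-6 + U) = (-6 + U)*(8 + x + 2*U))
√(1527 + 1934)*l(5 + 3, -10) = √(1527 + 1934)*(-48 - 6*(-10) - 4*(5 + 3) + 2*(5 + 3)² + (5 + 3)*(-10)) = √3461*(-48 + 60 - 4*8 + 2*8² + 8*(-10)) = √3461*(-48 + 60 - 32 + 2*64 - 80) = √3461*(-48 + 60 - 32 + 128 - 80) = √3461*28 = 28*√3461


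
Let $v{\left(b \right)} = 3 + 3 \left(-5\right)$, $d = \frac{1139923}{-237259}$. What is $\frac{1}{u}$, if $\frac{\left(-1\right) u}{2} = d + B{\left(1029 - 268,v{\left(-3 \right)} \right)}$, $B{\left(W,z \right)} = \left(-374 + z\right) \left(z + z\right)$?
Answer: $- \frac{237259}{4393654906} \approx -5.4 \cdot 10^{-5}$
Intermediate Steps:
$d = - \frac{1139923}{237259}$ ($d = 1139923 \left(- \frac{1}{237259}\right) = - \frac{1139923}{237259} \approx -4.8046$)
$v{\left(b \right)} = -12$ ($v{\left(b \right)} = 3 - 15 = -12$)
$B{\left(W,z \right)} = 2 z \left(-374 + z\right)$ ($B{\left(W,z \right)} = \left(-374 + z\right) 2 z = 2 z \left(-374 + z\right)$)
$u = - \frac{4393654906}{237259}$ ($u = - 2 \left(- \frac{1139923}{237259} + 2 \left(-12\right) \left(-374 - 12\right)\right) = - 2 \left(- \frac{1139923}{237259} + 2 \left(-12\right) \left(-386\right)\right) = - 2 \left(- \frac{1139923}{237259} + 9264\right) = \left(-2\right) \frac{2196827453}{237259} = - \frac{4393654906}{237259} \approx -18518.0$)
$\frac{1}{u} = \frac{1}{- \frac{4393654906}{237259}} = - \frac{237259}{4393654906}$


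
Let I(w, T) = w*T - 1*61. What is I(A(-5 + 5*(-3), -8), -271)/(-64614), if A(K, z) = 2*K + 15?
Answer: -1119/10769 ≈ -0.10391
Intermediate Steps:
A(K, z) = 15 + 2*K
I(w, T) = -61 + T*w (I(w, T) = T*w - 61 = -61 + T*w)
I(A(-5 + 5*(-3), -8), -271)/(-64614) = (-61 - 271*(15 + 2*(-5 + 5*(-3))))/(-64614) = (-61 - 271*(15 + 2*(-5 - 15)))*(-1/64614) = (-61 - 271*(15 + 2*(-20)))*(-1/64614) = (-61 - 271*(15 - 40))*(-1/64614) = (-61 - 271*(-25))*(-1/64614) = (-61 + 6775)*(-1/64614) = 6714*(-1/64614) = -1119/10769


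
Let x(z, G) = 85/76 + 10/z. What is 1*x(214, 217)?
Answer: 9475/8132 ≈ 1.1651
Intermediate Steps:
x(z, G) = 85/76 + 10/z (x(z, G) = 85*(1/76) + 10/z = 85/76 + 10/z)
1*x(214, 217) = 1*(85/76 + 10/214) = 1*(85/76 + 10*(1/214)) = 1*(85/76 + 5/107) = 1*(9475/8132) = 9475/8132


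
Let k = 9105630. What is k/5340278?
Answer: 4552815/2670139 ≈ 1.7051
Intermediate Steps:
k/5340278 = 9105630/5340278 = 9105630*(1/5340278) = 4552815/2670139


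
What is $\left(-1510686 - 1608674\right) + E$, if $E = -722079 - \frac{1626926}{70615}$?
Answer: $- \frac{271264841911}{70615} \approx -3.8415 \cdot 10^{6}$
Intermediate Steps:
$E = - \frac{50991235511}{70615}$ ($E = -722079 - \frac{1626926}{70615} = - \frac{50991235511}{70615} \approx -7.221 \cdot 10^{5}$)
$\left(-1510686 - 1608674\right) + E = \left(-1510686 - 1608674\right) - \frac{50991235511}{70615} = -3119360 - \frac{50991235511}{70615} = - \frac{271264841911}{70615}$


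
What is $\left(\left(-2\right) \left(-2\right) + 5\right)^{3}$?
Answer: $729$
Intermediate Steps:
$\left(\left(-2\right) \left(-2\right) + 5\right)^{3} = \left(4 + 5\right)^{3} = 9^{3} = 729$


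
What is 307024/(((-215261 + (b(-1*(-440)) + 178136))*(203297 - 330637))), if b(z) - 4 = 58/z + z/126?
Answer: 212767632/3275482985711 ≈ 6.4958e-5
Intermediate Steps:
b(z) = 4 + 58/z + z/126 (b(z) = 4 + (58/z + z/126) = 4 + 58/z + z/126)
307024/(((-215261 + (b(-1*(-440)) + 178136))*(203297 - 330637))) = 307024/(((-215261 + ((4 + 58/((-1*(-440))) + (-1*(-440))/126) + 178136))*(203297 - 330637))) = 307024/(((-215261 + ((4 + 58/440 + (1/126)*440) + 178136))*(-127340))) = 307024/(((-215261 + ((4 + 58*(1/440) + 220/63) + 178136))*(-127340))) = 307024/(((-215261 + ((4 + 29/220 + 220/63) + 178136))*(-127340))) = 307024/(((-215261 + (105667/13860 + 178136))*(-127340))) = 307024/(((-215261 + 2469070627/13860)*(-127340))) = 307024/((-514446833/13860*(-127340))) = 307024/(3275482985711/693) = 307024*(693/3275482985711) = 212767632/3275482985711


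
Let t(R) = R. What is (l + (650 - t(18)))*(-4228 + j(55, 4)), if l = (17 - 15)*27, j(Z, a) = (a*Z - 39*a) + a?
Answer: -2853760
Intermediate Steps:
j(Z, a) = -38*a + Z*a (j(Z, a) = (Z*a - 39*a) + a = (-39*a + Z*a) + a = -38*a + Z*a)
l = 54 (l = 2*27 = 54)
(l + (650 - t(18)))*(-4228 + j(55, 4)) = (54 + (650 - 1*18))*(-4228 + 4*(-38 + 55)) = (54 + (650 - 18))*(-4228 + 4*17) = (54 + 632)*(-4228 + 68) = 686*(-4160) = -2853760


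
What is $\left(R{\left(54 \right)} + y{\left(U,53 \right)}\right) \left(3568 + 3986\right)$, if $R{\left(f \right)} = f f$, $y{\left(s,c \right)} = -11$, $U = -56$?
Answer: $21944370$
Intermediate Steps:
$R{\left(f \right)} = f^{2}$
$\left(R{\left(54 \right)} + y{\left(U,53 \right)}\right) \left(3568 + 3986\right) = \left(54^{2} - 11\right) \left(3568 + 3986\right) = \left(2916 - 11\right) 7554 = 2905 \cdot 7554 = 21944370$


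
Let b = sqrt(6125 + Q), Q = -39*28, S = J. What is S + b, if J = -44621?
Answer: -44621 + sqrt(5033) ≈ -44550.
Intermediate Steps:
S = -44621
Q = -1092
b = sqrt(5033) (b = sqrt(6125 - 1092) = sqrt(5033) ≈ 70.944)
S + b = -44621 + sqrt(5033)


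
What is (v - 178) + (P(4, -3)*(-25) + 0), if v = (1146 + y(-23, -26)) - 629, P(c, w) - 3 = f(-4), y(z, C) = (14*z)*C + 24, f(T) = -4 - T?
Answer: 8660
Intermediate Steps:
y(z, C) = 24 + 14*C*z (y(z, C) = 14*C*z + 24 = 24 + 14*C*z)
P(c, w) = 3 (P(c, w) = 3 + (-4 - 1*(-4)) = 3 + (-4 + 4) = 3 + 0 = 3)
v = 8913 (v = (1146 + (24 + 14*(-26)*(-23))) - 629 = (1146 + (24 + 8372)) - 629 = (1146 + 8396) - 629 = 9542 - 629 = 8913)
(v - 178) + (P(4, -3)*(-25) + 0) = (8913 - 178) + (3*(-25) + 0) = 8735 + (-75 + 0) = 8735 - 75 = 8660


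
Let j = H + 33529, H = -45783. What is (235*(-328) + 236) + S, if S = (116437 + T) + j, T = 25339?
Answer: 52678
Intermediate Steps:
j = -12254 (j = -45783 + 33529 = -12254)
S = 129522 (S = (116437 + 25339) - 12254 = 141776 - 12254 = 129522)
(235*(-328) + 236) + S = (235*(-328) + 236) + 129522 = (-77080 + 236) + 129522 = -76844 + 129522 = 52678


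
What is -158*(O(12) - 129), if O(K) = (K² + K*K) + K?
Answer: -27018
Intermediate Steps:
O(K) = K + 2*K² (O(K) = (K² + K²) + K = 2*K² + K = K + 2*K²)
-158*(O(12) - 129) = -158*(12*(1 + 2*12) - 129) = -158*(12*(1 + 24) - 129) = -158*(12*25 - 129) = -158*(300 - 129) = -158*171 = -27018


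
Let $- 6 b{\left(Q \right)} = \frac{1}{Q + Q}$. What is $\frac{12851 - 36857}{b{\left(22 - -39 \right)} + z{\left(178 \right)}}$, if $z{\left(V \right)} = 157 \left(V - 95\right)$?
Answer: $- \frac{17572392}{9538691} \approx -1.8422$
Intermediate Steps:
$b{\left(Q \right)} = - \frac{1}{12 Q}$ ($b{\left(Q \right)} = - \frac{1}{6 \left(Q + Q\right)} = - \frac{1}{6 \cdot 2 Q} = - \frac{\frac{1}{2} \frac{1}{Q}}{6} = - \frac{1}{12 Q}$)
$z{\left(V \right)} = -14915 + 157 V$ ($z{\left(V \right)} = 157 \left(-95 + V\right) = -14915 + 157 V$)
$\frac{12851 - 36857}{b{\left(22 - -39 \right)} + z{\left(178 \right)}} = \frac{12851 - 36857}{- \frac{1}{12 \left(22 - -39\right)} + \left(-14915 + 157 \cdot 178\right)} = - \frac{24006}{- \frac{1}{12 \left(22 + 39\right)} + \left(-14915 + 27946\right)} = - \frac{24006}{- \frac{1}{12 \cdot 61} + 13031} = - \frac{24006}{\left(- \frac{1}{12}\right) \frac{1}{61} + 13031} = - \frac{24006}{- \frac{1}{732} + 13031} = - \frac{24006}{\frac{9538691}{732}} = \left(-24006\right) \frac{732}{9538691} = - \frac{17572392}{9538691}$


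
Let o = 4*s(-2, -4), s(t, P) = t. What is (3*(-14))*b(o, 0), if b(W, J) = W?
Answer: 336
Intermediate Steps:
o = -8 (o = 4*(-2) = -8)
(3*(-14))*b(o, 0) = (3*(-14))*(-8) = -42*(-8) = 336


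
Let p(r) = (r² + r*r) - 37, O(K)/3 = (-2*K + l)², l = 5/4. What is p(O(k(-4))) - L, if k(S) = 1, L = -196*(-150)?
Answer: -3767207/128 ≈ -29431.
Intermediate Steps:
L = 29400
l = 5/4 (l = 5*(¼) = 5/4 ≈ 1.2500)
O(K) = 3*(5/4 - 2*K)² (O(K) = 3*(-2*K + 5/4)² = 3*(5/4 - 2*K)²)
p(r) = -37 + 2*r² (p(r) = (r² + r²) - 37 = 2*r² - 37 = -37 + 2*r²)
p(O(k(-4))) - L = (-37 + 2*(3*(-5 + 8*1)²/16)²) - 1*29400 = (-37 + 2*(3*(-5 + 8)²/16)²) - 29400 = (-37 + 2*((3/16)*3²)²) - 29400 = (-37 + 2*((3/16)*9)²) - 29400 = (-37 + 2*(27/16)²) - 29400 = (-37 + 2*(729/256)) - 29400 = (-37 + 729/128) - 29400 = -4007/128 - 29400 = -3767207/128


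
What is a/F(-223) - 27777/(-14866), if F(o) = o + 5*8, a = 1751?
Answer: -20947175/2720478 ≈ -7.6998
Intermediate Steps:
F(o) = 40 + o (F(o) = o + 40 = 40 + o)
a/F(-223) - 27777/(-14866) = 1751/(40 - 223) - 27777/(-14866) = 1751/(-183) - 27777*(-1/14866) = 1751*(-1/183) + 27777/14866 = -1751/183 + 27777/14866 = -20947175/2720478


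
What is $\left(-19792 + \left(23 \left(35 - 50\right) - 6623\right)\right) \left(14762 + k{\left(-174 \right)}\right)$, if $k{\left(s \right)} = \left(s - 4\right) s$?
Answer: $-1223841840$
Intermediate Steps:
$k{\left(s \right)} = s \left(-4 + s\right)$ ($k{\left(s \right)} = \left(-4 + s\right) s = s \left(-4 + s\right)$)
$\left(-19792 + \left(23 \left(35 - 50\right) - 6623\right)\right) \left(14762 + k{\left(-174 \right)}\right) = \left(-19792 + \left(23 \left(35 - 50\right) - 6623\right)\right) \left(14762 - 174 \left(-4 - 174\right)\right) = \left(-19792 + \left(23 \left(-15\right) - 6623\right)\right) \left(14762 - -30972\right) = \left(-19792 - 6968\right) \left(14762 + 30972\right) = \left(-19792 - 6968\right) 45734 = \left(-26760\right) 45734 = -1223841840$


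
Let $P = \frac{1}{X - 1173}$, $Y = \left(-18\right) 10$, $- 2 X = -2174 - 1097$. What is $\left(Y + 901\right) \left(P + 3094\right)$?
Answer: $\frac{2063467392}{925} \approx 2.2308 \cdot 10^{6}$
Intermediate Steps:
$X = \frac{3271}{2}$ ($X = - \frac{-2174 - 1097}{2} = \left(- \frac{1}{2}\right) \left(-3271\right) = \frac{3271}{2} \approx 1635.5$)
$Y = -180$
$P = \frac{2}{925}$ ($P = \frac{1}{\frac{3271}{2} - 1173} = \frac{1}{\frac{925}{2}} = \frac{2}{925} \approx 0.0021622$)
$\left(Y + 901\right) \left(P + 3094\right) = \left(-180 + 901\right) \left(\frac{2}{925} + 3094\right) = 721 \cdot \frac{2861952}{925} = \frac{2063467392}{925}$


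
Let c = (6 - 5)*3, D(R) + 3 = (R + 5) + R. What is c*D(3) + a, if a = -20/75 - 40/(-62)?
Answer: 11336/465 ≈ 24.378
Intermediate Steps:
D(R) = 2 + 2*R (D(R) = -3 + ((R + 5) + R) = -3 + ((5 + R) + R) = -3 + (5 + 2*R) = 2 + 2*R)
c = 3 (c = 1*3 = 3)
a = 176/465 (a = -20*1/75 - 40*(-1/62) = -4/15 + 20/31 = 176/465 ≈ 0.37849)
c*D(3) + a = 3*(2 + 2*3) + 176/465 = 3*(2 + 6) + 176/465 = 3*8 + 176/465 = 24 + 176/465 = 11336/465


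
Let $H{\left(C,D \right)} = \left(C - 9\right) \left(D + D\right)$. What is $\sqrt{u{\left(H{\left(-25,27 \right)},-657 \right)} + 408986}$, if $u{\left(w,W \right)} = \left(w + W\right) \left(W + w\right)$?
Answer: $\sqrt{6624035} \approx 2573.7$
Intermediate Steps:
$H{\left(C,D \right)} = 2 D \left(-9 + C\right)$ ($H{\left(C,D \right)} = \left(-9 + C\right) 2 D = 2 D \left(-9 + C\right)$)
$u{\left(w,W \right)} = \left(W + w\right)^{2}$ ($u{\left(w,W \right)} = \left(W + w\right) \left(W + w\right) = \left(W + w\right)^{2}$)
$\sqrt{u{\left(H{\left(-25,27 \right)},-657 \right)} + 408986} = \sqrt{\left(-657 + 2 \cdot 27 \left(-9 - 25\right)\right)^{2} + 408986} = \sqrt{\left(-657 + 2 \cdot 27 \left(-34\right)\right)^{2} + 408986} = \sqrt{\left(-657 - 1836\right)^{2} + 408986} = \sqrt{\left(-2493\right)^{2} + 408986} = \sqrt{6215049 + 408986} = \sqrt{6624035}$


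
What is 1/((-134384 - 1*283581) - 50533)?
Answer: -1/468498 ≈ -2.1345e-6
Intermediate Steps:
1/((-134384 - 1*283581) - 50533) = 1/((-134384 - 283581) - 50533) = 1/(-417965 - 50533) = 1/(-468498) = -1/468498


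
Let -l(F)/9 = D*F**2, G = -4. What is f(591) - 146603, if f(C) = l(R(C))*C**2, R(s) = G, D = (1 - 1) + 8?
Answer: -402518315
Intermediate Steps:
D = 8 (D = 0 + 8 = 8)
R(s) = -4
l(F) = -72*F**2
f(C) = -1152*C**2 (f(C) = (-72*(-4)**2)*C**2 = (-72*16)*C**2 = -1152*C**2)
f(591) - 146603 = -1152*591**2 - 146603 = -1152*349281 - 146603 = -402371712 - 146603 = -402518315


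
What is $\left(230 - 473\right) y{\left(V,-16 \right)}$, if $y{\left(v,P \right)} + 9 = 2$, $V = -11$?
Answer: $1701$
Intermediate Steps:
$y{\left(v,P \right)} = -7$ ($y{\left(v,P \right)} = -9 + 2 = -7$)
$\left(230 - 473\right) y{\left(V,-16 \right)} = \left(230 - 473\right) \left(-7\right) = \left(-243\right) \left(-7\right) = 1701$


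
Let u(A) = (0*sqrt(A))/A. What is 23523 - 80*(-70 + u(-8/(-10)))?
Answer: 29123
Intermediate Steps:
u(A) = 0 (u(A) = 0/A = 0)
23523 - 80*(-70 + u(-8/(-10))) = 23523 - 80*(-70 + 0) = 23523 - 80*(-70) = 23523 - 1*(-5600) = 23523 + 5600 = 29123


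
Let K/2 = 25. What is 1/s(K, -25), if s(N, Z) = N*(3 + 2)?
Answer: 1/250 ≈ 0.0040000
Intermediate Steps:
K = 50 (K = 2*25 = 50)
s(N, Z) = 5*N (s(N, Z) = N*5 = 5*N)
1/s(K, -25) = 1/(5*50) = 1/250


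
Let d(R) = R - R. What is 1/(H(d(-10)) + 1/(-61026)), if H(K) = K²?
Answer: -61026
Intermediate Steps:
d(R) = 0
1/(H(d(-10)) + 1/(-61026)) = 1/(0² + 1/(-61026)) = 1/(0 - 1/61026) = 1/(-1/61026) = -61026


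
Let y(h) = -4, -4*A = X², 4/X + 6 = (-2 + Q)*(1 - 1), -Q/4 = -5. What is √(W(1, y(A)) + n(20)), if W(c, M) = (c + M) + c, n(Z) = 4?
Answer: √2 ≈ 1.4142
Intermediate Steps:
Q = 20 (Q = -4*(-5) = 20)
X = -⅔ (X = 4/(-6 + (-2 + 20)*(1 - 1)) = 4/(-6 + 18*0) = 4/(-6 + 0) = 4/(-6) = 4*(-⅙) = -⅔ ≈ -0.66667)
A = -⅑ (A = -(-⅔)²/4 = -¼*4/9 = -⅑ ≈ -0.11111)
W(c, M) = M + 2*c (W(c, M) = (M + c) + c = M + 2*c)
√(W(1, y(A)) + n(20)) = √((-4 + 2*1) + 4) = √((-4 + 2) + 4) = √(-2 + 4) = √2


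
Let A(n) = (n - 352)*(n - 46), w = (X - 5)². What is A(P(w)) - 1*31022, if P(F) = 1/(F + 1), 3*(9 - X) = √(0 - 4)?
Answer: -8918418368683/600495025 - 4212133056*I/600495025 ≈ -14852.0 - 7.0144*I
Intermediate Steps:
X = 9 - 2*I/3 (X = 9 - √(0 - 4)/3 = 9 - 2*I/3 ≈ 9.0 - 0.66667*I)
w = (4 - 2*I/3)² (w = ((9 - 2*I/3) - 5)² = (4 - 2*I/3)² ≈ 15.556 - 5.3333*I)
P(F) = 1/(1 + F)
A(n) = (-352 + n)*(-46 + n)
A(P(w)) - 1*31022 = (16192 + (1/(1 + (140/9 - 16*I/3)))² - 398/(1 + (140/9 - 16*I/3))) - 1*31022 = (16192 + (1/(149/9 - 16*I/3))² - 398*81*(149/9 + 16*I/3)/24505) - 31022 = (16192 + (81*(149/9 + 16*I/3)/24505)² - 32238*(149/9 + 16*I/3)/24505) - 31022 = (16192 + 6561*(149/9 + 16*I/3)²/600495025 - 32238*(149/9 + 16*I/3)/24505) - 31022 = (16192 - 32238*(149/9 + 16*I/3)/24505 + 6561*(149/9 + 16*I/3)²/600495025) - 31022 = -14830 - 32238*(149/9 + 16*I/3)/24505 + 6561*(149/9 + 16*I/3)²/600495025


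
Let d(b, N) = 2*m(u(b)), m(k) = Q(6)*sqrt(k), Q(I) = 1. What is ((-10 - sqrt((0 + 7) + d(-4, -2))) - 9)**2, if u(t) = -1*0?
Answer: (19 + sqrt(7))**2 ≈ 468.54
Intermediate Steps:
u(t) = 0
m(k) = sqrt(k) (m(k) = 1*sqrt(k) = sqrt(k))
d(b, N) = 0 (d(b, N) = 2*sqrt(0) = 2*0 = 0)
((-10 - sqrt((0 + 7) + d(-4, -2))) - 9)**2 = ((-10 - sqrt((0 + 7) + 0)) - 9)**2 = ((-10 - sqrt(7 + 0)) - 9)**2 = ((-10 - sqrt(7)) - 9)**2 = (-19 - sqrt(7))**2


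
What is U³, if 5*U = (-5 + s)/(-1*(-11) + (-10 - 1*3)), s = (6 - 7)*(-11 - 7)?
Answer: -2197/1000 ≈ -2.1970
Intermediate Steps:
s = 18 (s = -1*(-18) = 18)
U = -13/10 (U = ((-5 + 18)/(-1*(-11) + (-10 - 1*3)))/5 = (13/(11 + (-10 - 3)))/5 = (13/(11 - 13))/5 = (13/(-2))/5 = (13*(-½))/5 = (⅕)*(-13/2) = -13/10 ≈ -1.3000)
U³ = (-13/10)³ = -2197/1000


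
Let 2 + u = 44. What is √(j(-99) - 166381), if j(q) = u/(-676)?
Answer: 17*I*√389182/26 ≈ 407.9*I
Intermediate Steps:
u = 42 (u = -2 + 44 = 42)
j(q) = -21/338 (j(q) = 42/(-676) = 42*(-1/676) = -21/338)
√(j(-99) - 166381) = √(-21/338 - 166381) = √(-56236799/338) = 17*I*√389182/26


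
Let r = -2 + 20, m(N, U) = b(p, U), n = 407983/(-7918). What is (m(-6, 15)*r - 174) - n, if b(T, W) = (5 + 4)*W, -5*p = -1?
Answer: 18270991/7918 ≈ 2307.5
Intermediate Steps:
n = -407983/7918 (n = 407983*(-1/7918) = -407983/7918 ≈ -51.526)
p = 1/5 (p = -1/5*(-1) = 1/5 ≈ 0.20000)
b(T, W) = 9*W
m(N, U) = 9*U
r = 18
(m(-6, 15)*r - 174) - n = ((9*15)*18 - 174) - 1*(-407983/7918) = (135*18 - 174) + 407983/7918 = (2430 - 174) + 407983/7918 = 2256 + 407983/7918 = 18270991/7918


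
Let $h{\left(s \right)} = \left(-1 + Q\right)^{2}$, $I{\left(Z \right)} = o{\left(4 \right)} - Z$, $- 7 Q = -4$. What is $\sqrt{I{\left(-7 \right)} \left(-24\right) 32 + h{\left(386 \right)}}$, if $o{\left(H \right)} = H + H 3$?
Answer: $\frac{i \sqrt{865527}}{7} \approx 132.91 i$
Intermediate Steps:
$o{\left(H \right)} = 4 H$ ($o{\left(H \right)} = H + 3 H = 4 H$)
$Q = \frac{4}{7}$ ($Q = \left(- \frac{1}{7}\right) \left(-4\right) = \frac{4}{7} \approx 0.57143$)
$I{\left(Z \right)} = 16 - Z$ ($I{\left(Z \right)} = 4 \cdot 4 - Z = 16 - Z$)
$h{\left(s \right)} = \frac{9}{49}$ ($h{\left(s \right)} = \left(-1 + \frac{4}{7}\right)^{2} = \left(- \frac{3}{7}\right)^{2} = \frac{9}{49}$)
$\sqrt{I{\left(-7 \right)} \left(-24\right) 32 + h{\left(386 \right)}} = \sqrt{\left(16 - -7\right) \left(-24\right) 32 + \frac{9}{49}} = \sqrt{\left(16 + 7\right) \left(-24\right) 32 + \frac{9}{49}} = \sqrt{23 \left(-24\right) 32 + \frac{9}{49}} = \sqrt{\left(-552\right) 32 + \frac{9}{49}} = \sqrt{-17664 + \frac{9}{49}} = \sqrt{- \frac{865527}{49}} = \frac{i \sqrt{865527}}{7}$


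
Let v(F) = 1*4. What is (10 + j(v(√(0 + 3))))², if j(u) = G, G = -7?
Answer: 9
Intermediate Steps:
v(F) = 4
j(u) = -7
(10 + j(v(√(0 + 3))))² = (10 - 7)² = 3² = 9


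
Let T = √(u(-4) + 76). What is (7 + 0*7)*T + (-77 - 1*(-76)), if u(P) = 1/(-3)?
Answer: -1 + 7*√681/3 ≈ 59.891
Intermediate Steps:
u(P) = -⅓
T = √681/3 (T = √(-⅓ + 76) = √(227/3) = √681/3 ≈ 8.6987)
(7 + 0*7)*T + (-77 - 1*(-76)) = (7 + 0*7)*(√681/3) + (-77 - 1*(-76)) = (7 + 0)*(√681/3) + (-77 + 76) = 7*(√681/3) - 1 = 7*√681/3 - 1 = -1 + 7*√681/3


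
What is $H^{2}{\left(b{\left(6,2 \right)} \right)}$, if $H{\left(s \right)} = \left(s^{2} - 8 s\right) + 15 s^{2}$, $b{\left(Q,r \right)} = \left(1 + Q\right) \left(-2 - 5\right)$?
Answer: $1506060864$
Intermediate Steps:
$b{\left(Q,r \right)} = -7 - 7 Q$ ($b{\left(Q,r \right)} = \left(1 + Q\right) \left(-7\right) = -7 - 7 Q$)
$H{\left(s \right)} = - 8 s + 16 s^{2}$
$H^{2}{\left(b{\left(6,2 \right)} \right)} = \left(8 \left(-7 - 42\right) \left(-1 + 2 \left(-7 - 42\right)\right)\right)^{2} = \left(8 \left(-49\right) \left(-1 + 2 \left(-49\right)\right)\right)^{2} = \left(8 \left(-49\right) \left(-1 - 98\right)\right)^{2} = \left(8 \left(-49\right) \left(-99\right)\right)^{2} = 38808^{2} = 1506060864$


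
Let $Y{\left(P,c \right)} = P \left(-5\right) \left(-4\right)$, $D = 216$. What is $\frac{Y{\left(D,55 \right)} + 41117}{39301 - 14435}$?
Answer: $\frac{45437}{24866} \approx 1.8273$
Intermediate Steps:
$Y{\left(P,c \right)} = 20 P$ ($Y{\left(P,c \right)} = - 5 P \left(-4\right) = 20 P$)
$\frac{Y{\left(D,55 \right)} + 41117}{39301 - 14435} = \frac{20 \cdot 216 + 41117}{39301 - 14435} = \frac{4320 + 41117}{24866} = 45437 \cdot \frac{1}{24866} = \frac{45437}{24866}$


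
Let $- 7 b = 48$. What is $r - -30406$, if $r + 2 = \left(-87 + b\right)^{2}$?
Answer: $\frac{1921445}{49} \approx 39213.0$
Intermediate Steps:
$b = - \frac{48}{7}$ ($b = \left(- \frac{1}{7}\right) 48 = - \frac{48}{7} \approx -6.8571$)
$r = \frac{431551}{49}$ ($r = -2 + \left(-87 - \frac{48}{7}\right)^{2} = -2 + \left(- \frac{657}{7}\right)^{2} = -2 + \frac{431649}{49} = \frac{431551}{49} \approx 8807.2$)
$r - -30406 = \frac{431551}{49} - -30406 = \frac{431551}{49} + 30406 = \frac{1921445}{49}$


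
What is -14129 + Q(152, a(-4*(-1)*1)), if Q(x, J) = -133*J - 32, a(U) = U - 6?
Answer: -13895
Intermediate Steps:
a(U) = -6 + U
Q(x, J) = -32 - 133*J
-14129 + Q(152, a(-4*(-1)*1)) = -14129 + (-32 - 133*(-6 - 4*(-1)*1)) = -14129 + (-32 - 133*(-6 + 4*1)) = -14129 + (-32 - 133*(-6 + 4)) = -14129 + (-32 - 133*(-2)) = -14129 + (-32 + 266) = -14129 + 234 = -13895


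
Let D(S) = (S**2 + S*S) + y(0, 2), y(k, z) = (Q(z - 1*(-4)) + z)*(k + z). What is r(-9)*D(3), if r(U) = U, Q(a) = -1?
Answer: -180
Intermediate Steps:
y(k, z) = (-1 + z)*(k + z)
D(S) = 2 + 2*S**2 (D(S) = (S**2 + S*S) + (2**2 - 1*0 - 1*2 + 0*2) = (S**2 + S**2) + (4 + 0 - 2 + 0) = 2*S**2 + 2 = 2 + 2*S**2)
r(-9)*D(3) = -9*(2 + 2*3**2) = -9*(2 + 2*9) = -9*(2 + 18) = -9*20 = -180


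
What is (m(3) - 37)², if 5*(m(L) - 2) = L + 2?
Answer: 1156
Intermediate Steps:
m(L) = 12/5 + L/5 (m(L) = 2 + (L + 2)/5 = 2 + (2 + L)/5 = 2 + (⅖ + L/5) = 12/5 + L/5)
(m(3) - 37)² = ((12/5 + (⅕)*3) - 37)² = ((12/5 + ⅗) - 37)² = (3 - 37)² = (-34)² = 1156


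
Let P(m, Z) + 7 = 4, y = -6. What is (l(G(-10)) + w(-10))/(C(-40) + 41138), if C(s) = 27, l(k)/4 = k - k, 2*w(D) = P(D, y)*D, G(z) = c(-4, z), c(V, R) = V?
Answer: 3/8233 ≈ 0.00036439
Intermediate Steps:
G(z) = -4
P(m, Z) = -3 (P(m, Z) = -7 + 4 = -3)
w(D) = -3*D/2 (w(D) = (-3*D)/2 = -3*D/2)
l(k) = 0 (l(k) = 4*(k - k) = 4*0 = 0)
(l(G(-10)) + w(-10))/(C(-40) + 41138) = (0 - 3/2*(-10))/(27 + 41138) = (0 + 15)/41165 = 15*(1/41165) = 3/8233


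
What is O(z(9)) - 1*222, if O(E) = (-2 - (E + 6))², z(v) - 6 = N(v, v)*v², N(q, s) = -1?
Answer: 4267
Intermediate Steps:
z(v) = 6 - v²
O(E) = (-8 - E)² (O(E) = (-2 - (6 + E))² = (-2 + (-6 - E))² = (-8 - E)²)
O(z(9)) - 1*222 = (8 + (6 - 1*9²))² - 1*222 = (8 + (6 - 1*81))² - 222 = (8 + (6 - 81))² - 222 = (8 - 75)² - 222 = (-67)² - 222 = 4489 - 222 = 4267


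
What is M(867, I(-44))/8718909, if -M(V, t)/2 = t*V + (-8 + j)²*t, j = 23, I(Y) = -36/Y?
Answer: -6552/31969333 ≈ -0.00020495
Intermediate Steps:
M(V, t) = -450*t - 2*V*t (M(V, t) = -2*(t*V + (-8 + 23)²*t) = -2*(V*t + 15²*t) = -2*(V*t + 225*t) = -2*(225*t + V*t) = -450*t - 2*V*t)
M(867, I(-44))/8718909 = -2*(-36/(-44))*(225 + 867)/8718909 = -2*(-36*(-1/44))*1092*(1/8718909) = -2*9/11*1092*(1/8718909) = -19656/11*1/8718909 = -6552/31969333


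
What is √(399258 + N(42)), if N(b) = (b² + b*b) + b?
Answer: 2*√100707 ≈ 634.69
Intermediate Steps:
N(b) = b + 2*b² (N(b) = (b² + b²) + b = 2*b² + b = b + 2*b²)
√(399258 + N(42)) = √(399258 + 42*(1 + 2*42)) = √(399258 + 42*(1 + 84)) = √(399258 + 42*85) = √(399258 + 3570) = √402828 = 2*√100707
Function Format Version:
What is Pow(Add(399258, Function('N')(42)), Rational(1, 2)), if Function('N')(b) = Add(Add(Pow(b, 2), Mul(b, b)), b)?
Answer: Mul(2, Pow(100707, Rational(1, 2))) ≈ 634.69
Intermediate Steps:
Function('N')(b) = Add(b, Mul(2, Pow(b, 2))) (Function('N')(b) = Add(Add(Pow(b, 2), Pow(b, 2)), b) = Add(Mul(2, Pow(b, 2)), b) = Add(b, Mul(2, Pow(b, 2))))
Pow(Add(399258, Function('N')(42)), Rational(1, 2)) = Pow(Add(399258, Mul(42, Add(1, Mul(2, 42)))), Rational(1, 2)) = Pow(Add(399258, Mul(42, Add(1, 84))), Rational(1, 2)) = Pow(Add(399258, Mul(42, 85)), Rational(1, 2)) = Pow(Add(399258, 3570), Rational(1, 2)) = Pow(402828, Rational(1, 2)) = Mul(2, Pow(100707, Rational(1, 2)))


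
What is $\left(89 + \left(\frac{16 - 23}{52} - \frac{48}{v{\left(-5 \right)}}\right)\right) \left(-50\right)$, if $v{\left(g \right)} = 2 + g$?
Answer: $- \frac{136325}{26} \approx -5243.3$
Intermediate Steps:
$\left(89 + \left(\frac{16 - 23}{52} - \frac{48}{v{\left(-5 \right)}}\right)\right) \left(-50\right) = \left(89 - \left(\frac{48}{2 - 5} - \frac{16 - 23}{52}\right)\right) \left(-50\right) = \left(89 + \left(\left(16 - 23\right) \frac{1}{52} - \frac{48}{-3}\right)\right) \left(-50\right) = \left(89 - - \frac{825}{52}\right) \left(-50\right) = \left(89 + \left(- \frac{7}{52} + 16\right)\right) \left(-50\right) = \left(89 + \frac{825}{52}\right) \left(-50\right) = \frac{5453}{52} \left(-50\right) = - \frac{136325}{26}$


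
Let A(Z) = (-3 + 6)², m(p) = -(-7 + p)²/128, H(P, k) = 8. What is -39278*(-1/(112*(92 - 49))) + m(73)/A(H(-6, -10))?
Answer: 42135/9632 ≈ 4.3745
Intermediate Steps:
m(p) = -(-7 + p)²/128 (m(p) = -(-7 + p)²*(1/128) = -(-7 + p)²/128)
A(Z) = 9 (A(Z) = 3² = 9)
-39278*(-1/(112*(92 - 49))) + m(73)/A(H(-6, -10)) = -39278*(-1/(112*(92 - 49))) - (-7 + 73)²/128/9 = -39278/(43*(-112)) - 1/128*66²*(⅑) = -39278/(-4816) - 1/128*4356*(⅑) = -39278*(-1/4816) - 1089/32*⅑ = 19639/2408 - 121/32 = 42135/9632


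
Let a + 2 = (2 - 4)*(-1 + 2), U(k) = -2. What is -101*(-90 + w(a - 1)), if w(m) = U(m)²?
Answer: 8686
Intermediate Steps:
a = -4 (a = -2 + (2 - 4)*(-1 + 2) = -2 - 2*1 = -2 - 2 = -4)
w(m) = 4 (w(m) = (-2)² = 4)
-101*(-90 + w(a - 1)) = -101*(-90 + 4) = -101*(-86) = 8686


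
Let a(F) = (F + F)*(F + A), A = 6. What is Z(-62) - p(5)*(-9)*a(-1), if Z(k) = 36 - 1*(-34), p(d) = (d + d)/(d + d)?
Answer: -20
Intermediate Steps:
p(d) = 1 (p(d) = (2*d)/((2*d)) = (2*d)*(1/(2*d)) = 1)
a(F) = 2*F*(6 + F) (a(F) = (F + F)*(F + 6) = (2*F)*(6 + F) = 2*F*(6 + F))
Z(k) = 70 (Z(k) = 36 + 34 = 70)
Z(-62) - p(5)*(-9)*a(-1) = 70 - 1*(-9)*2*(-1)*(6 - 1) = 70 - (-9)*2*(-1)*5 = 70 - (-9)*(-10) = 70 - 1*90 = 70 - 90 = -20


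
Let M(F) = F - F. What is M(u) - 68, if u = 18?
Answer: -68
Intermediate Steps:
M(F) = 0
M(u) - 68 = 0 - 68 = -68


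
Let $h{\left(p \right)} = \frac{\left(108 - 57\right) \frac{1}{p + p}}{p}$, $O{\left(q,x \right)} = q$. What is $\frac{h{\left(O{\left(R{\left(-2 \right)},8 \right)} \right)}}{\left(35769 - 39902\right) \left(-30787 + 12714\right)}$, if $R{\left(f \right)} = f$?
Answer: $\frac{51}{597565672} \approx 8.5346 \cdot 10^{-8}$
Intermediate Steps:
$h{\left(p \right)} = \frac{51}{2 p^{2}}$ ($h{\left(p \right)} = \frac{51 \frac{1}{2 p}}{p} = \frac{\frac{51}{2} \frac{1}{p}}{p} = \frac{51}{2 p^{2}}$)
$\frac{h{\left(O{\left(R{\left(-2 \right)},8 \right)} \right)}}{\left(35769 - 39902\right) \left(-30787 + 12714\right)} = \frac{\frac{51}{2} \cdot \frac{1}{4}}{\left(35769 - 39902\right) \left(-30787 + 12714\right)} = \frac{\frac{51}{2} \cdot \frac{1}{4}}{\left(-4133\right) \left(-18073\right)} = \frac{51}{8 \cdot 74695709} = \frac{51}{8} \cdot \frac{1}{74695709} = \frac{51}{597565672}$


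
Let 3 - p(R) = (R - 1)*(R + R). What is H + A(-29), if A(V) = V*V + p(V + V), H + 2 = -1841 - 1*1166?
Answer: -9009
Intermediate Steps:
H = -3009 (H = -2 + (-1841 - 1*1166) = -2 + (-1841 - 1166) = -2 - 3007 = -3009)
p(R) = 3 - 2*R*(-1 + R) (p(R) = 3 - (R - 1)*(R + R) = 3 - (-1 + R)*2*R = 3 - 2*R*(-1 + R))
A(V) = 3 - 7*V**2 + 4*V (A(V) = V*V + (3 - 2*(V + V)**2 + 2*(V + V)) = V**2 + (3 - 2*4*V**2 + 2*(2*V)) = V**2 + (3 - 8*V**2 + 4*V) = 3 - 7*V**2 + 4*V)
H + A(-29) = -3009 + (3 - 7*(-29)**2 + 4*(-29)) = -3009 + (3 - 7*841 - 116) = -3009 + (3 - 5887 - 116) = -3009 - 6000 = -9009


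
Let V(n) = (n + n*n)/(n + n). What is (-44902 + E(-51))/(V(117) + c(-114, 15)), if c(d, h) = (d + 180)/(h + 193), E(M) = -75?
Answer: -4677608/6169 ≈ -758.24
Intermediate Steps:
c(d, h) = (180 + d)/(193 + h)
V(n) = (n + n²)/(2*n) (V(n) = (n + n²)/((2*n)) = (n + n²)*(1/(2*n)) = (n + n²)/(2*n))
(-44902 + E(-51))/(V(117) + c(-114, 15)) = (-44902 - 75)/((½ + (½)*117) + (180 - 114)/(193 + 15)) = -44977/((½ + 117/2) + 66/208) = -44977/(59 + (1/208)*66) = -44977/(59 + 33/104) = -44977/6169/104 = -44977*104/6169 = -4677608/6169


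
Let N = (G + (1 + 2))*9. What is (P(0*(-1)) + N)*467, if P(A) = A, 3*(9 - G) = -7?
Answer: 60243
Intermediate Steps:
G = 34/3 (G = 9 - 1/3*(-7) = 9 + 7/3 = 34/3 ≈ 11.333)
N = 129 (N = (34/3 + (1 + 2))*9 = (34/3 + 3)*9 = (43/3)*9 = 129)
(P(0*(-1)) + N)*467 = (0*(-1) + 129)*467 = (0 + 129)*467 = 129*467 = 60243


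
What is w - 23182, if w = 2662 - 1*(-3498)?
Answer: -17022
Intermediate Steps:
w = 6160 (w = 2662 + 3498 = 6160)
w - 23182 = 6160 - 23182 = -17022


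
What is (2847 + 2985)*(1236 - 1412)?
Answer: -1026432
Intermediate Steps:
(2847 + 2985)*(1236 - 1412) = 5832*(-176) = -1026432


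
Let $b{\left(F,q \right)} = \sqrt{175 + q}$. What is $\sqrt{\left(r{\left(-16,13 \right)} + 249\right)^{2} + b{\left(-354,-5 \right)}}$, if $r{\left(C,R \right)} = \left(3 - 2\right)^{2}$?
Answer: $\sqrt{62500 + \sqrt{170}} \approx 250.03$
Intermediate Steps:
$r{\left(C,R \right)} = 1$ ($r{\left(C,R \right)} = 1^{2} = 1$)
$\sqrt{\left(r{\left(-16,13 \right)} + 249\right)^{2} + b{\left(-354,-5 \right)}} = \sqrt{\left(1 + 249\right)^{2} + \sqrt{175 - 5}} = \sqrt{250^{2} + \sqrt{170}} = \sqrt{62500 + \sqrt{170}}$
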